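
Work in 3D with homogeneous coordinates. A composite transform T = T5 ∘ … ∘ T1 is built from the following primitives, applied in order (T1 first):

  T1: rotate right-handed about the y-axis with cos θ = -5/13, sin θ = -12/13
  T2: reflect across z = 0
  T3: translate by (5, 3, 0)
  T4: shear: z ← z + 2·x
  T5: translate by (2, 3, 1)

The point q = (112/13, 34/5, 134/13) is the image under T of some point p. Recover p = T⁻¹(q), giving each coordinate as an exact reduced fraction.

p = (3, 4/5, -3)

T1 = [-5/13 0 -12/13 0; 0 1 0 0; 12/13 0 -5/13 0; 0 0 0 1]
T2·T1 = [-5/13 0 -12/13 0; 0 1 0 0; -12/13 0 5/13 0; 0 0 0 1]
T3·…·T1 = [-5/13 0 -12/13 5; 0 1 0 3; -12/13 0 5/13 0; 0 0 0 1]
T4·…·T1 = [-5/13 0 -12/13 5; 0 1 0 3; -22/13 0 -19/13 10; 0 0 0 1]
T5·…·T1 = [-5/13 0 -12/13 7; 0 1 0 6; -22/13 0 -19/13 11; 0 0 0 1]
det M = -1; M⁻¹ = [19/13 0 -12/13 -1/13; 0 1 0 -6; -22/13 0 5/13 99/13; 0 0 0 1]
M⁻¹ · (112/13, 34/5, 134/13)ᵀ = (3, 4/5, -3)ᵀ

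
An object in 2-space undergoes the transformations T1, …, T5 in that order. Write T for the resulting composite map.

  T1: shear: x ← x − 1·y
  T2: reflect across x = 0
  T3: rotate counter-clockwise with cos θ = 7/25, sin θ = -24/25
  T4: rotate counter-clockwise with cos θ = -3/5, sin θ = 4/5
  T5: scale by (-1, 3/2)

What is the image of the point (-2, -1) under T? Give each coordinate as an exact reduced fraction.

T(p) = (-7/5, 3/10)

T1 shear: x ← x − 1·y: (-2, -1) → (-1, -1)
T2 reflect across x = 0: (-1, -1) → (1, -1)
T3 rotate counter-clockwise with cos θ = 7/25, sin θ = -24/25: (1, -1) → (-17/25, -31/25)
T4 rotate counter-clockwise with cos θ = -3/5, sin θ = 4/5: (-17/25, -31/25) → (7/5, 1/5)
T5 scale by (-1, 3/2): (7/5, 1/5) → (-7/5, 3/10)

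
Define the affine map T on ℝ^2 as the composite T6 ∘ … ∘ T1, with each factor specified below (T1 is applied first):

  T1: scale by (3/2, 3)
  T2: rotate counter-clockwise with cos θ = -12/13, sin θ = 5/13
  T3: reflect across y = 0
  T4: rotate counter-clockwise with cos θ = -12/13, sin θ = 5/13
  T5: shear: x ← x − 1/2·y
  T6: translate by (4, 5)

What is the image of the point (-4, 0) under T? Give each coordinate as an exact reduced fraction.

T1 scale by (3/2, 3): (-4, 0) → (-6, 0)
T2 rotate counter-clockwise with cos θ = -12/13, sin θ = 5/13: (-6, 0) → (72/13, -30/13)
T3 reflect across y = 0: (72/13, -30/13) → (72/13, 30/13)
T4 rotate counter-clockwise with cos θ = -12/13, sin θ = 5/13: (72/13, 30/13) → (-6, 0)
T5 shear: x ← x − 1/2·y: (-6, 0) → (-6, 0)
T6 translate by (4, 5): (-6, 0) → (-2, 5)

T(p) = (-2, 5)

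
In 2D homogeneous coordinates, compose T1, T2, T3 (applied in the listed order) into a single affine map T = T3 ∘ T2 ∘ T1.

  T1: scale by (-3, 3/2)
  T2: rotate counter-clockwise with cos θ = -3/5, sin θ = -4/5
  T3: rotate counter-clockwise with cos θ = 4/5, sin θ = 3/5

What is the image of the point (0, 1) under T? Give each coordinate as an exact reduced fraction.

T(p) = (3/2, 0)

T1 scale by (-3, 3/2): (0, 1) → (0, 3/2)
T2 rotate counter-clockwise with cos θ = -3/5, sin θ = -4/5: (0, 3/2) → (6/5, -9/10)
T3 rotate counter-clockwise with cos θ = 4/5, sin θ = 3/5: (6/5, -9/10) → (3/2, 0)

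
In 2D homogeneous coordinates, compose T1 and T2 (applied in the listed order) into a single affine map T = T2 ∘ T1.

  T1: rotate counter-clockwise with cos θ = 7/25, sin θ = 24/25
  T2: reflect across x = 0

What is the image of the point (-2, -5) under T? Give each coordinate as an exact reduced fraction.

T1 rotate counter-clockwise with cos θ = 7/25, sin θ = 24/25: (-2, -5) → (106/25, -83/25)
T2 reflect across x = 0: (106/25, -83/25) → (-106/25, -83/25)

T(p) = (-106/25, -83/25)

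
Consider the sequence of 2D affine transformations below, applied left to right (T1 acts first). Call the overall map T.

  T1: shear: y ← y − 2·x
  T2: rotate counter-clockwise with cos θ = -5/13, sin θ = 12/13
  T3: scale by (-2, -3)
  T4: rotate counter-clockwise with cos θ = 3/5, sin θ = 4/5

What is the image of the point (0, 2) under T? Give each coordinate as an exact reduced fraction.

T(p) = (24/65, 282/65)

T1 shear: y ← y − 2·x: (0, 2) → (0, 2)
T2 rotate counter-clockwise with cos θ = -5/13, sin θ = 12/13: (0, 2) → (-24/13, -10/13)
T3 scale by (-2, -3): (-24/13, -10/13) → (48/13, 30/13)
T4 rotate counter-clockwise with cos θ = 3/5, sin θ = 4/5: (48/13, 30/13) → (24/65, 282/65)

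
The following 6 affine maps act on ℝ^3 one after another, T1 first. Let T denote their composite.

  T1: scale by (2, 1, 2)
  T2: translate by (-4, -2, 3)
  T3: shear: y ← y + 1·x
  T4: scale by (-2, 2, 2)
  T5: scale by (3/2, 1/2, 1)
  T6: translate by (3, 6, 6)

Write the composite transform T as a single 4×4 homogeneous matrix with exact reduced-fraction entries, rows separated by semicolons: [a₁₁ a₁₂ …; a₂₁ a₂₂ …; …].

T1 = [2 0 0 0; 0 1 0 0; 0 0 2 0; 0 0 0 1]
T2·T1 = [2 0 0 -4; 0 1 0 -2; 0 0 2 3; 0 0 0 1]
T3·…·T1 = [2 0 0 -4; 2 1 0 -6; 0 0 2 3; 0 0 0 1]
T4·…·T1 = [-4 0 0 8; 4 2 0 -12; 0 0 4 6; 0 0 0 1]
T5·…·T1 = [-6 0 0 12; 2 1 0 -6; 0 0 4 6; 0 0 0 1]
T6·…·T1 = [-6 0 0 15; 2 1 0 0; 0 0 4 12; 0 0 0 1]

T = [-6 0 0 15; 2 1 0 0; 0 0 4 12; 0 0 0 1]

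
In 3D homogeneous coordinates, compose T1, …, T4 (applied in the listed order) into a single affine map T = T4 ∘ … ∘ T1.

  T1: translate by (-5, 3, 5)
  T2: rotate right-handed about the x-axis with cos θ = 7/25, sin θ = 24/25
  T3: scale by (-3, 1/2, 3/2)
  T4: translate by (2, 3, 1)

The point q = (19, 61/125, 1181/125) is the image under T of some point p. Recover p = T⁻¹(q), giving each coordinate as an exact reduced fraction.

T1 = [1 0 0 -5; 0 1 0 3; 0 0 1 5; 0 0 0 1]
T2·T1 = [1 0 0 -5; 0 7/25 -24/25 -99/25; 0 24/25 7/25 107/25; 0 0 0 1]
T3·…·T1 = [-3 0 0 15; 0 7/50 -12/25 -99/50; 0 36/25 21/50 321/50; 0 0 0 1]
T4·…·T1 = [-3 0 0 17; 0 7/50 -12/25 51/50; 0 36/25 21/50 371/50; 0 0 0 1]
det M = -9/4; M⁻¹ = [-1/3 0 0 17/3; 0 14/25 16/25 -133/25; 0 -48/25 14/75 43/75; 0 0 0 1]
M⁻¹ · (19, 61/125, 1181/125)ᵀ = (-2/3, 1, 7/5)ᵀ

p = (-2/3, 1, 7/5)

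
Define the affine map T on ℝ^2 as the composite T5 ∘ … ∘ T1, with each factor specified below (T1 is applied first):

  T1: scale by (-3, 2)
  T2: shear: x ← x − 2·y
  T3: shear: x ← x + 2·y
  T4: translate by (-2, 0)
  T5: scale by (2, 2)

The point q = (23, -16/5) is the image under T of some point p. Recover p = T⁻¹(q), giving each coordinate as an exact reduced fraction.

p = (-9/2, -4/5)

T1 = [-3 0 0; 0 2 0; 0 0 1]
T2·T1 = [-3 -4 0; 0 2 0; 0 0 1]
T3·…·T1 = [-3 0 0; 0 2 0; 0 0 1]
T4·…·T1 = [-3 0 -2; 0 2 0; 0 0 1]
T5·…·T1 = [-6 0 -4; 0 4 0; 0 0 1]
det M = -24; M⁻¹ = [-1/6 0 -2/3; 0 1/4 0; 0 0 1]
M⁻¹ · (23, -16/5)ᵀ = (-9/2, -4/5)ᵀ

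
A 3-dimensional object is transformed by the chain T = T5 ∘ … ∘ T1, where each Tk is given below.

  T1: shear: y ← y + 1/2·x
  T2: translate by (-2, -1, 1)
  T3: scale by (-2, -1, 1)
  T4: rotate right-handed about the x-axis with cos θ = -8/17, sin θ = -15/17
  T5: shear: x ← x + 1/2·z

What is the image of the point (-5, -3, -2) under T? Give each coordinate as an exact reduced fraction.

T1 shear: y ← y + 1/2·x: (-5, -3, -2) → (-5, -11/2, -2)
T2 translate by (-2, -1, 1): (-5, -11/2, -2) → (-7, -13/2, -1)
T3 scale by (-2, -1, 1): (-7, -13/2, -1) → (14, 13/2, -1)
T4 rotate right-handed about the x-axis with cos θ = -8/17, sin θ = -15/17: (14, 13/2, -1) → (14, -67/17, -179/34)
T5 shear: x ← x + 1/2·z: (14, -67/17, -179/34) → (773/68, -67/17, -179/34)

T(p) = (773/68, -67/17, -179/34)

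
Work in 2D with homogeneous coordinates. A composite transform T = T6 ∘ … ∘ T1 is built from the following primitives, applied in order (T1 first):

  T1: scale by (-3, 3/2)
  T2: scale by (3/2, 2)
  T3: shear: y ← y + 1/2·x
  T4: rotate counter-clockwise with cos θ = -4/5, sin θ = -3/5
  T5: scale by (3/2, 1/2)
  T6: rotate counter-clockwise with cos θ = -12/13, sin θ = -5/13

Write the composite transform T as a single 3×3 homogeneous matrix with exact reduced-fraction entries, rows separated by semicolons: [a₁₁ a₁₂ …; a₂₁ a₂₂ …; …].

T1 = [-3 0 0; 0 3/2 0; 0 0 1]
T2·T1 = [-9/2 0 0; 0 3 0; 0 0 1]
T3·…·T1 = [-9/2 0 0; -9/4 3 0; 0 0 1]
T4·…·T1 = [9/4 9/5 0; 9/2 -12/5 0; 0 0 1]
T5·…·T1 = [27/8 27/10 0; 9/4 -6/5 0; 0 0 1]
T6·…·T1 = [-9/4 -192/65 0; -27/8 9/130 0; 0 0 1]

T = [-9/4 -192/65 0; -27/8 9/130 0; 0 0 1]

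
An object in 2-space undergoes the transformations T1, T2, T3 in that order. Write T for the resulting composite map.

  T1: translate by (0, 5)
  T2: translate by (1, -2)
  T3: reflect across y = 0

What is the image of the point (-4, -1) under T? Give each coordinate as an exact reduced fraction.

T1 translate by (0, 5): (-4, -1) → (-4, 4)
T2 translate by (1, -2): (-4, 4) → (-3, 2)
T3 reflect across y = 0: (-3, 2) → (-3, -2)

T(p) = (-3, -2)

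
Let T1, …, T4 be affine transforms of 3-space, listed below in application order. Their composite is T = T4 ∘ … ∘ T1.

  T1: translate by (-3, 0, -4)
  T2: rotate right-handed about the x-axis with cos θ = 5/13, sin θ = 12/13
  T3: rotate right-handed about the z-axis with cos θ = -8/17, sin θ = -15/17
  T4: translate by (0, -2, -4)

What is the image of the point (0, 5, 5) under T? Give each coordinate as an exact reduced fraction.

T1 translate by (-3, 0, -4): (0, 5, 5) → (-3, 5, 1)
T2 rotate right-handed about the x-axis with cos θ = 5/13, sin θ = 12/13: (-3, 5, 1) → (-3, 1, 5)
T3 rotate right-handed about the z-axis with cos θ = -8/17, sin θ = -15/17: (-3, 1, 5) → (39/17, 37/17, 5)
T4 translate by (0, -2, -4): (39/17, 37/17, 5) → (39/17, 3/17, 1)

T(p) = (39/17, 3/17, 1)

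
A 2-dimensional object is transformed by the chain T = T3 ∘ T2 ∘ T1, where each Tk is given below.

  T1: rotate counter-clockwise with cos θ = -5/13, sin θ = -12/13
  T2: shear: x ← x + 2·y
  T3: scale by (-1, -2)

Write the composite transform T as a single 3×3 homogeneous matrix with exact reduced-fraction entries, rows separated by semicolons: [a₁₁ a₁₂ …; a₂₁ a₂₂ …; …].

T1 = [-5/13 12/13 0; -12/13 -5/13 0; 0 0 1]
T2·T1 = [-29/13 2/13 0; -12/13 -5/13 0; 0 0 1]
T3·…·T1 = [29/13 -2/13 0; 24/13 10/13 0; 0 0 1]

T = [29/13 -2/13 0; 24/13 10/13 0; 0 0 1]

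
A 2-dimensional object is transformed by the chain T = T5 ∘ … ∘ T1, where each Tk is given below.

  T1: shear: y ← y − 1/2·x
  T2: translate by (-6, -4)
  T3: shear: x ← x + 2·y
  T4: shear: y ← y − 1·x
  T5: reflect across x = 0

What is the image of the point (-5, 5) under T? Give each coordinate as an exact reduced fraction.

T(p) = (4, 15/2)

T1 shear: y ← y − 1/2·x: (-5, 5) → (-5, 15/2)
T2 translate by (-6, -4): (-5, 15/2) → (-11, 7/2)
T3 shear: x ← x + 2·y: (-11, 7/2) → (-4, 7/2)
T4 shear: y ← y − 1·x: (-4, 7/2) → (-4, 15/2)
T5 reflect across x = 0: (-4, 15/2) → (4, 15/2)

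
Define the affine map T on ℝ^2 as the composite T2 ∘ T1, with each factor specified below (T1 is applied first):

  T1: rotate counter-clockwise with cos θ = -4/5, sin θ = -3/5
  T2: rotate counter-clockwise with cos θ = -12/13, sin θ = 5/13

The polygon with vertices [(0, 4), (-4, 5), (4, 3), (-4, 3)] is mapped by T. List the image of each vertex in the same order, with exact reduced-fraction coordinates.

T1 rotate counter-clockwise with cos θ = -4/5, sin θ = -3/5: (0, 4) → (12/5, -16/5); (-4, 5) → (31/5, -8/5); (4, 3) → (-7/5, -24/5); (-4, 3) → (5, 0)
T2 rotate counter-clockwise with cos θ = -12/13, sin θ = 5/13: (12/5, -16/5) → (-64/65, 252/65); (31/5, -8/5) → (-332/65, 251/65); (-7/5, -24/5) → (204/65, 253/65); (5, 0) → (-60/13, 25/13)

image vertices: (-64/65, 252/65), (-332/65, 251/65), (204/65, 253/65), (-60/13, 25/13)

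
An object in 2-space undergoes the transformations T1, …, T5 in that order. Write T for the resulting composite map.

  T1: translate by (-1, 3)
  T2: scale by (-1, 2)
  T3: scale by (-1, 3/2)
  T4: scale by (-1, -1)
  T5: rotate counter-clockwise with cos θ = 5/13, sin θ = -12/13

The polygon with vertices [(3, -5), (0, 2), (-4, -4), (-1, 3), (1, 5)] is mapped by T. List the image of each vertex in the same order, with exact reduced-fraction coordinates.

T1 translate by (-1, 3): (3, -5) → (2, -2); (0, 2) → (-1, 5); (-4, -4) → (-5, -1); (-1, 3) → (-2, 6); (1, 5) → (0, 8)
T2 scale by (-1, 2): (2, -2) → (-2, -4); (-1, 5) → (1, 10); (-5, -1) → (5, -2); (-2, 6) → (2, 12); (0, 8) → (0, 16)
T3 scale by (-1, 3/2): (-2, -4) → (2, -6); (1, 10) → (-1, 15); (5, -2) → (-5, -3); (2, 12) → (-2, 18); (0, 16) → (0, 24)
T4 scale by (-1, -1): (2, -6) → (-2, 6); (-1, 15) → (1, -15); (-5, -3) → (5, 3); (-2, 18) → (2, -18); (0, 24) → (0, -24)
T5 rotate counter-clockwise with cos θ = 5/13, sin θ = -12/13: (-2, 6) → (62/13, 54/13); (1, -15) → (-175/13, -87/13); (5, 3) → (61/13, -45/13); (2, -18) → (-206/13, -114/13); (0, -24) → (-288/13, -120/13)

image vertices: (62/13, 54/13), (-175/13, -87/13), (61/13, -45/13), (-206/13, -114/13), (-288/13, -120/13)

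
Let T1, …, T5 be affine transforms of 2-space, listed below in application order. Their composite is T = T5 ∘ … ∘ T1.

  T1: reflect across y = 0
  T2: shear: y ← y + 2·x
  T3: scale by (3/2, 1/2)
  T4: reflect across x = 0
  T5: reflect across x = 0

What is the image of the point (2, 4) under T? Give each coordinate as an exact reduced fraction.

T(p) = (3, 0)

T1 reflect across y = 0: (2, 4) → (2, -4)
T2 shear: y ← y + 2·x: (2, -4) → (2, 0)
T3 scale by (3/2, 1/2): (2, 0) → (3, 0)
T4 reflect across x = 0: (3, 0) → (-3, 0)
T5 reflect across x = 0: (-3, 0) → (3, 0)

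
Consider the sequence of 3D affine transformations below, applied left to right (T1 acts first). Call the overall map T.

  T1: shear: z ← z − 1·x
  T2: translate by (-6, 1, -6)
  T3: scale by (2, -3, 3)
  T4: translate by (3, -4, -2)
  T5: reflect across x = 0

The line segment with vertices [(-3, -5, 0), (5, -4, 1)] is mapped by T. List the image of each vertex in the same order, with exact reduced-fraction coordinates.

T1 shear: z ← z − 1·x: (-3, -5, 0) → (-3, -5, 3); (5, -4, 1) → (5, -4, -4)
T2 translate by (-6, 1, -6): (-3, -5, 3) → (-9, -4, -3); (5, -4, -4) → (-1, -3, -10)
T3 scale by (2, -3, 3): (-9, -4, -3) → (-18, 12, -9); (-1, -3, -10) → (-2, 9, -30)
T4 translate by (3, -4, -2): (-18, 12, -9) → (-15, 8, -11); (-2, 9, -30) → (1, 5, -32)
T5 reflect across x = 0: (-15, 8, -11) → (15, 8, -11); (1, 5, -32) → (-1, 5, -32)

image vertices: (15, 8, -11), (-1, 5, -32)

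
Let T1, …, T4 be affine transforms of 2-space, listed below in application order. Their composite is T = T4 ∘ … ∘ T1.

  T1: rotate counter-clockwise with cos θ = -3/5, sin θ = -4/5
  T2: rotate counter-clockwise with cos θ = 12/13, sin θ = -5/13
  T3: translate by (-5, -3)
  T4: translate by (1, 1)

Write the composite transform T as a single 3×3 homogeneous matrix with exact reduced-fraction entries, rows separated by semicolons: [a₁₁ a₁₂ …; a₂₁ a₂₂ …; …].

T1 = [-3/5 4/5 0; -4/5 -3/5 0; 0 0 1]
T2·T1 = [-56/65 33/65 0; -33/65 -56/65 0; 0 0 1]
T3·…·T1 = [-56/65 33/65 -5; -33/65 -56/65 -3; 0 0 1]
T4·…·T1 = [-56/65 33/65 -4; -33/65 -56/65 -2; 0 0 1]

T = [-56/65 33/65 -4; -33/65 -56/65 -2; 0 0 1]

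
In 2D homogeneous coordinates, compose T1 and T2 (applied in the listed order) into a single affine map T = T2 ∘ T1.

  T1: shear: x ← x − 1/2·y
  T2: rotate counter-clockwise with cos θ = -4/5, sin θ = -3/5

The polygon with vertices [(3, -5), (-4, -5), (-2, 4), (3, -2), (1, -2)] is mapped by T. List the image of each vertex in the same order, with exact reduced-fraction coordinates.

image vertices: (-37/5, 7/10), (-9/5, 49/10), (28/5, -4/5), (-22/5, -4/5), (-14/5, 2/5)

T1 shear: x ← x − 1/2·y: (3, -5) → (11/2, -5); (-4, -5) → (-3/2, -5); (-2, 4) → (-4, 4); (3, -2) → (4, -2); (1, -2) → (2, -2)
T2 rotate counter-clockwise with cos θ = -4/5, sin θ = -3/5: (11/2, -5) → (-37/5, 7/10); (-3/2, -5) → (-9/5, 49/10); (-4, 4) → (28/5, -4/5); (4, -2) → (-22/5, -4/5); (2, -2) → (-14/5, 2/5)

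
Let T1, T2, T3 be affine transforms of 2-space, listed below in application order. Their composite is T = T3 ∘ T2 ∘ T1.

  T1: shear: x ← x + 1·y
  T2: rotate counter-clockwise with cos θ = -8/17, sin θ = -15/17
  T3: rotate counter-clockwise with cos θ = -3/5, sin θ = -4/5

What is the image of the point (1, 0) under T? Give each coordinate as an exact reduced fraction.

T(p) = (-36/85, 77/85)

T1 shear: x ← x + 1·y: (1, 0) → (1, 0)
T2 rotate counter-clockwise with cos θ = -8/17, sin θ = -15/17: (1, 0) → (-8/17, -15/17)
T3 rotate counter-clockwise with cos θ = -3/5, sin θ = -4/5: (-8/17, -15/17) → (-36/85, 77/85)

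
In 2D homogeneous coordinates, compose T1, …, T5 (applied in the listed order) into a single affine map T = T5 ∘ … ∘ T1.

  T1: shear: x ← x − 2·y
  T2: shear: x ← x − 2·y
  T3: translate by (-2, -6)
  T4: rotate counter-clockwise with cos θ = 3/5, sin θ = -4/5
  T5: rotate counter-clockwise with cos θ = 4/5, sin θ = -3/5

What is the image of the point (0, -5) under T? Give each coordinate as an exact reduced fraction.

T(p) = (-11, -18)

T1 shear: x ← x − 2·y: (0, -5) → (10, -5)
T2 shear: x ← x − 2·y: (10, -5) → (20, -5)
T3 translate by (-2, -6): (20, -5) → (18, -11)
T4 rotate counter-clockwise with cos θ = 3/5, sin θ = -4/5: (18, -11) → (2, -21)
T5 rotate counter-clockwise with cos θ = 4/5, sin θ = -3/5: (2, -21) → (-11, -18)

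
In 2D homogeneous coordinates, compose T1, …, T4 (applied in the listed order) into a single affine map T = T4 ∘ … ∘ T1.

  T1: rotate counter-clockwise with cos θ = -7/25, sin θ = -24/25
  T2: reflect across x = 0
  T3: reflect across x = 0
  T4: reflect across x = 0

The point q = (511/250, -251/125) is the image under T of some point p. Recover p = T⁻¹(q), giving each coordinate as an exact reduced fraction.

T1 = [-7/25 24/25 0; -24/25 -7/25 0; 0 0 1]
T2·T1 = [7/25 -24/25 0; -24/25 -7/25 0; 0 0 1]
T3·…·T1 = [-7/25 24/25 0; -24/25 -7/25 0; 0 0 1]
T4·…·T1 = [7/25 -24/25 0; -24/25 -7/25 0; 0 0 1]
det M = -1; M⁻¹ = [7/25 -24/25 0; -24/25 -7/25 0; 0 0 1]
M⁻¹ · (511/250, -251/125)ᵀ = (5/2, -7/5)ᵀ

p = (5/2, -7/5)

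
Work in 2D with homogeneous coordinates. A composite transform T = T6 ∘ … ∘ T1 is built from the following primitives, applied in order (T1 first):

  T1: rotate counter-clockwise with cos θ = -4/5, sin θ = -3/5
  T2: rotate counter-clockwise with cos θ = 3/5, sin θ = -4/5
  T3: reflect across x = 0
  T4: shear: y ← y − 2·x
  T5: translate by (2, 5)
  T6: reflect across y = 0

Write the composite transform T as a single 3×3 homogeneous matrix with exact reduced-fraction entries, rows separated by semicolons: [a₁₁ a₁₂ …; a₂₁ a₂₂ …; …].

T = [24/25 7/25 2; 41/25 38/25 -5; 0 0 1]

T1 = [-4/5 3/5 0; -3/5 -4/5 0; 0 0 1]
T2·T1 = [-24/25 -7/25 0; 7/25 -24/25 0; 0 0 1]
T3·…·T1 = [24/25 7/25 0; 7/25 -24/25 0; 0 0 1]
T4·…·T1 = [24/25 7/25 0; -41/25 -38/25 0; 0 0 1]
T5·…·T1 = [24/25 7/25 2; -41/25 -38/25 5; 0 0 1]
T6·…·T1 = [24/25 7/25 2; 41/25 38/25 -5; 0 0 1]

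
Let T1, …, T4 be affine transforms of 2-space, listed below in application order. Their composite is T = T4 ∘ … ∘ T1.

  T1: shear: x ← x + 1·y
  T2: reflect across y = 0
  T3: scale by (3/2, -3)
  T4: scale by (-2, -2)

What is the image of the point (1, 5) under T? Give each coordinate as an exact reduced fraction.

T(p) = (-18, -30)

T1 shear: x ← x + 1·y: (1, 5) → (6, 5)
T2 reflect across y = 0: (6, 5) → (6, -5)
T3 scale by (3/2, -3): (6, -5) → (9, 15)
T4 scale by (-2, -2): (9, 15) → (-18, -30)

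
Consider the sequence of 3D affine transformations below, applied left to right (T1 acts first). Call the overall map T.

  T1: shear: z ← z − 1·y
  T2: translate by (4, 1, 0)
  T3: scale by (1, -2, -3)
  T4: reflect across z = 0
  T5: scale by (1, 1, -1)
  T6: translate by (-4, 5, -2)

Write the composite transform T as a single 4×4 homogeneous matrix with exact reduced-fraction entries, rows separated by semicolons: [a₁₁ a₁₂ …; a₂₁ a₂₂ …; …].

T = [1 0 0 0; 0 -2 0 3; 0 3 -3 -2; 0 0 0 1]

T1 = [1 0 0 0; 0 1 0 0; 0 -1 1 0; 0 0 0 1]
T2·T1 = [1 0 0 4; 0 1 0 1; 0 -1 1 0; 0 0 0 1]
T3·…·T1 = [1 0 0 4; 0 -2 0 -2; 0 3 -3 0; 0 0 0 1]
T4·…·T1 = [1 0 0 4; 0 -2 0 -2; 0 -3 3 0; 0 0 0 1]
T5·…·T1 = [1 0 0 4; 0 -2 0 -2; 0 3 -3 0; 0 0 0 1]
T6·…·T1 = [1 0 0 0; 0 -2 0 3; 0 3 -3 -2; 0 0 0 1]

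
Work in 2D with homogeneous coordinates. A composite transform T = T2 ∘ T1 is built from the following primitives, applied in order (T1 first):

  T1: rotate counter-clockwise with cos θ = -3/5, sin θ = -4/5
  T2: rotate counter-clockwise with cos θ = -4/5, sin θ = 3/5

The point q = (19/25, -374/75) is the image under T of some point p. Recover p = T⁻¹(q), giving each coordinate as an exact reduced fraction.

p = (-2/3, -5)

T1 = [-3/5 4/5 0; -4/5 -3/5 0; 0 0 1]
T2·T1 = [24/25 -7/25 0; 7/25 24/25 0; 0 0 1]
det M = 1; M⁻¹ = [24/25 7/25 0; -7/25 24/25 0; 0 0 1]
M⁻¹ · (19/25, -374/75)ᵀ = (-2/3, -5)ᵀ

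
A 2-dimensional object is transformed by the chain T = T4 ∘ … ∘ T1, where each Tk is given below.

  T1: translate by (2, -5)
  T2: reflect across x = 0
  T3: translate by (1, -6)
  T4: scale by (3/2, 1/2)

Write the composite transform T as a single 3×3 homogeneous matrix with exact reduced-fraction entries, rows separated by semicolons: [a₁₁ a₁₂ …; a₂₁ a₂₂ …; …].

T1 = [1 0 2; 0 1 -5; 0 0 1]
T2·T1 = [-1 0 -2; 0 1 -5; 0 0 1]
T3·…·T1 = [-1 0 -1; 0 1 -11; 0 0 1]
T4·…·T1 = [-3/2 0 -3/2; 0 1/2 -11/2; 0 0 1]

T = [-3/2 0 -3/2; 0 1/2 -11/2; 0 0 1]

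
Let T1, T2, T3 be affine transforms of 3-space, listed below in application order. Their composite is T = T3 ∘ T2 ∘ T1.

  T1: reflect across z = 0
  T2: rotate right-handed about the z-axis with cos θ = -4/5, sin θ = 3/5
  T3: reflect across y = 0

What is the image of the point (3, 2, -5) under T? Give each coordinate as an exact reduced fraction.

T1 reflect across z = 0: (3, 2, -5) → (3, 2, 5)
T2 rotate right-handed about the z-axis with cos θ = -4/5, sin θ = 3/5: (3, 2, 5) → (-18/5, 1/5, 5)
T3 reflect across y = 0: (-18/5, 1/5, 5) → (-18/5, -1/5, 5)

T(p) = (-18/5, -1/5, 5)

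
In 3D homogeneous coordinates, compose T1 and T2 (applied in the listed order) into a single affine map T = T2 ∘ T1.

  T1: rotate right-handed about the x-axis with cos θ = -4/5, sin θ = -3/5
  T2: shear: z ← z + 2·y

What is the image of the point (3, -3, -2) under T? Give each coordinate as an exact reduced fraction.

T1 rotate right-handed about the x-axis with cos θ = -4/5, sin θ = -3/5: (3, -3, -2) → (3, 6/5, 17/5)
T2 shear: z ← z + 2·y: (3, 6/5, 17/5) → (3, 6/5, 29/5)

T(p) = (3, 6/5, 29/5)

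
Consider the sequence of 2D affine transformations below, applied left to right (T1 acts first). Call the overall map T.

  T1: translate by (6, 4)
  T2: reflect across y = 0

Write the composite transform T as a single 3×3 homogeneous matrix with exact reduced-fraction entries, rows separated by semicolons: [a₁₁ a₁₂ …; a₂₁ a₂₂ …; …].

T1 = [1 0 6; 0 1 4; 0 0 1]
T2·T1 = [1 0 6; 0 -1 -4; 0 0 1]

T = [1 0 6; 0 -1 -4; 0 0 1]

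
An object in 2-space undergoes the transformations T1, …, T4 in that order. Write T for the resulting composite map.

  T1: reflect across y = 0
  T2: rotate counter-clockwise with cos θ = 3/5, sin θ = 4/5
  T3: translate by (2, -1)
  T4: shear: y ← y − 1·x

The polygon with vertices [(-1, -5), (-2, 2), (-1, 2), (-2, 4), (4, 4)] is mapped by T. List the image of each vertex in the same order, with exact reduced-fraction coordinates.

image vertices: (-13/5, 19/5), (12/5, -31/5), (3, -6), (4, -9), (38/5, -39/5)

T1 reflect across y = 0: (-1, -5) → (-1, 5); (-2, 2) → (-2, -2); (-1, 2) → (-1, -2); (-2, 4) → (-2, -4); (4, 4) → (4, -4)
T2 rotate counter-clockwise with cos θ = 3/5, sin θ = 4/5: (-1, 5) → (-23/5, 11/5); (-2, -2) → (2/5, -14/5); (-1, -2) → (1, -2); (-2, -4) → (2, -4); (4, -4) → (28/5, 4/5)
T3 translate by (2, -1): (-23/5, 11/5) → (-13/5, 6/5); (2/5, -14/5) → (12/5, -19/5); (1, -2) → (3, -3); (2, -4) → (4, -5); (28/5, 4/5) → (38/5, -1/5)
T4 shear: y ← y − 1·x: (-13/5, 6/5) → (-13/5, 19/5); (12/5, -19/5) → (12/5, -31/5); (3, -3) → (3, -6); (4, -5) → (4, -9); (38/5, -1/5) → (38/5, -39/5)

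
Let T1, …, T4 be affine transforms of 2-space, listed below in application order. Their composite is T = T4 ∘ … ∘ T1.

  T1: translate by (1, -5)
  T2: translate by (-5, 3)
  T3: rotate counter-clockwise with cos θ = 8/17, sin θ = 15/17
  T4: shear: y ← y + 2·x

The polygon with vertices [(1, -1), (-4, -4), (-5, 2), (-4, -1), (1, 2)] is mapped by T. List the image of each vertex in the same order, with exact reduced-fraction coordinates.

image vertices: (21/17, -27/17), (26/17, -116/17), (-72/17, -279/17), (-19/17, -182/17), (-24/17, -93/17)

T1 translate by (1, -5): (1, -1) → (2, -6); (-4, -4) → (-3, -9); (-5, 2) → (-4, -3); (-4, -1) → (-3, -6); (1, 2) → (2, -3)
T2 translate by (-5, 3): (2, -6) → (-3, -3); (-3, -9) → (-8, -6); (-4, -3) → (-9, 0); (-3, -6) → (-8, -3); (2, -3) → (-3, 0)
T3 rotate counter-clockwise with cos θ = 8/17, sin θ = 15/17: (-3, -3) → (21/17, -69/17); (-8, -6) → (26/17, -168/17); (-9, 0) → (-72/17, -135/17); (-8, -3) → (-19/17, -144/17); (-3, 0) → (-24/17, -45/17)
T4 shear: y ← y + 2·x: (21/17, -69/17) → (21/17, -27/17); (26/17, -168/17) → (26/17, -116/17); (-72/17, -135/17) → (-72/17, -279/17); (-19/17, -144/17) → (-19/17, -182/17); (-24/17, -45/17) → (-24/17, -93/17)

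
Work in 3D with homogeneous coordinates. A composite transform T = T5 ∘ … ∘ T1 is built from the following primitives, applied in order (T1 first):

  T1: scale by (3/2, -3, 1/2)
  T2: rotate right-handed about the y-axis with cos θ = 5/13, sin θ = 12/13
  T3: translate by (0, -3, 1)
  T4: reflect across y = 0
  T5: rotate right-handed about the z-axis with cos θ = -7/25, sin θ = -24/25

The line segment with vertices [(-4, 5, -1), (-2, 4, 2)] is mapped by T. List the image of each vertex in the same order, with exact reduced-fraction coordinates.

image vertices: (5868/325, -774/325, 165/26), (4701/325, -1293/325, 54/13)

T1 scale by (3/2, -3, 1/2): (-4, 5, -1) → (-6, -15, -1/2); (-2, 4, 2) → (-3, -12, 1)
T2 rotate right-handed about the y-axis with cos θ = 5/13, sin θ = 12/13: (-6, -15, -1/2) → (-36/13, -15, 139/26); (-3, -12, 1) → (-3/13, -12, 41/13)
T3 translate by (0, -3, 1): (-36/13, -15, 139/26) → (-36/13, -18, 165/26); (-3/13, -12, 41/13) → (-3/13, -15, 54/13)
T4 reflect across y = 0: (-36/13, -18, 165/26) → (-36/13, 18, 165/26); (-3/13, -15, 54/13) → (-3/13, 15, 54/13)
T5 rotate right-handed about the z-axis with cos θ = -7/25, sin θ = -24/25: (-36/13, 18, 165/26) → (5868/325, -774/325, 165/26); (-3/13, 15, 54/13) → (4701/325, -1293/325, 54/13)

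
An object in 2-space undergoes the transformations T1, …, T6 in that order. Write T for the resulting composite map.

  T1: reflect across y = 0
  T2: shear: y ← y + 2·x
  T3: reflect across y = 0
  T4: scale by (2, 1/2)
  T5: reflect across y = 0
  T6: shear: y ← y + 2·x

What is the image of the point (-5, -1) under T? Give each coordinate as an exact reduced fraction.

T1 reflect across y = 0: (-5, -1) → (-5, 1)
T2 shear: y ← y + 2·x: (-5, 1) → (-5, -9)
T3 reflect across y = 0: (-5, -9) → (-5, 9)
T4 scale by (2, 1/2): (-5, 9) → (-10, 9/2)
T5 reflect across y = 0: (-10, 9/2) → (-10, -9/2)
T6 shear: y ← y + 2·x: (-10, -9/2) → (-10, -49/2)

T(p) = (-10, -49/2)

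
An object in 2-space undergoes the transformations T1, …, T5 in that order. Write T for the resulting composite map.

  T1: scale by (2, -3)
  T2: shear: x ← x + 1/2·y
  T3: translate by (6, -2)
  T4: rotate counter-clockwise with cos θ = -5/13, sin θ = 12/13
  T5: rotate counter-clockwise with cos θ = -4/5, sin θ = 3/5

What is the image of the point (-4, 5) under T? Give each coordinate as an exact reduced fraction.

T(p) = (-919/65, 1741/130)

T1 scale by (2, -3): (-4, 5) → (-8, -15)
T2 shear: x ← x + 1/2·y: (-8, -15) → (-31/2, -15)
T3 translate by (6, -2): (-31/2, -15) → (-19/2, -17)
T4 rotate counter-clockwise with cos θ = -5/13, sin θ = 12/13: (-19/2, -17) → (503/26, -29/13)
T5 rotate counter-clockwise with cos θ = -4/5, sin θ = 3/5: (503/26, -29/13) → (-919/65, 1741/130)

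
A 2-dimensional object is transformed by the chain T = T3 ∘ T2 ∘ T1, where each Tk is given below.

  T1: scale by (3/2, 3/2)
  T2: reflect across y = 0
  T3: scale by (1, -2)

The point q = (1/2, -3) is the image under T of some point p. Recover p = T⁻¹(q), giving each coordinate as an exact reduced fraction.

p = (1/3, -1)

T1 = [3/2 0 0; 0 3/2 0; 0 0 1]
T2·T1 = [3/2 0 0; 0 -3/2 0; 0 0 1]
T3·…·T1 = [3/2 0 0; 0 3 0; 0 0 1]
det M = 9/2; M⁻¹ = [2/3 0 0; 0 1/3 0; 0 0 1]
M⁻¹ · (1/2, -3)ᵀ = (1/3, -1)ᵀ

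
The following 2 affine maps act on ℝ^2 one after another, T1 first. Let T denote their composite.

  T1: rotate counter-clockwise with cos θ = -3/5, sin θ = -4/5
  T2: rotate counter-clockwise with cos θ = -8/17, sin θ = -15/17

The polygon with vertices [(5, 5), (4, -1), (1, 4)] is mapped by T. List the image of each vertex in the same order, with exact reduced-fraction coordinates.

T1 rotate counter-clockwise with cos θ = -3/5, sin θ = -4/5: (5, 5) → (1, -7); (4, -1) → (-16/5, -13/5); (1, 4) → (13/5, -16/5)
T2 rotate counter-clockwise with cos θ = -8/17, sin θ = -15/17: (1, -7) → (-113/17, 41/17); (-16/5, -13/5) → (-67/85, 344/85); (13/5, -16/5) → (-344/85, -67/85)

image vertices: (-113/17, 41/17), (-67/85, 344/85), (-344/85, -67/85)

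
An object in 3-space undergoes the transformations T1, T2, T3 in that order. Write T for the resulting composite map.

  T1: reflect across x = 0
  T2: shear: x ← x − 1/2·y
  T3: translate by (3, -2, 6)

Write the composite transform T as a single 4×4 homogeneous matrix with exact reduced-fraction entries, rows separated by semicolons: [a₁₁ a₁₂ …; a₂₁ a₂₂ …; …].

T1 = [-1 0 0 0; 0 1 0 0; 0 0 1 0; 0 0 0 1]
T2·T1 = [-1 -1/2 0 0; 0 1 0 0; 0 0 1 0; 0 0 0 1]
T3·…·T1 = [-1 -1/2 0 3; 0 1 0 -2; 0 0 1 6; 0 0 0 1]

T = [-1 -1/2 0 3; 0 1 0 -2; 0 0 1 6; 0 0 0 1]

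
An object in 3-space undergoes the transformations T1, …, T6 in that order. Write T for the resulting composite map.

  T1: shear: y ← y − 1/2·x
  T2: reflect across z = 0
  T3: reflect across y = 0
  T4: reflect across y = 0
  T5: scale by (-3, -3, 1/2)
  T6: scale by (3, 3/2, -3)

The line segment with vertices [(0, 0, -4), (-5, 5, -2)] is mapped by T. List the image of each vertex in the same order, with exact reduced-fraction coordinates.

T1 shear: y ← y − 1/2·x: (0, 0, -4) → (0, 0, -4); (-5, 5, -2) → (-5, 15/2, -2)
T2 reflect across z = 0: (0, 0, -4) → (0, 0, 4); (-5, 15/2, -2) → (-5, 15/2, 2)
T3 reflect across y = 0: (0, 0, 4) → (0, 0, 4); (-5, 15/2, 2) → (-5, -15/2, 2)
T4 reflect across y = 0: (0, 0, 4) → (0, 0, 4); (-5, -15/2, 2) → (-5, 15/2, 2)
T5 scale by (-3, -3, 1/2): (0, 0, 4) → (0, 0, 2); (-5, 15/2, 2) → (15, -45/2, 1)
T6 scale by (3, 3/2, -3): (0, 0, 2) → (0, 0, -6); (15, -45/2, 1) → (45, -135/4, -3)

image vertices: (0, 0, -6), (45, -135/4, -3)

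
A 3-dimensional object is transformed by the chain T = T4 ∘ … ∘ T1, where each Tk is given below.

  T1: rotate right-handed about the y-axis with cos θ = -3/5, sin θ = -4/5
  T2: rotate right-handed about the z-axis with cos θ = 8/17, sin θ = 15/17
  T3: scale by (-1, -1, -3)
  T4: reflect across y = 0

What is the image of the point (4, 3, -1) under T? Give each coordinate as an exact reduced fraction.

T1 rotate right-handed about the y-axis with cos θ = -3/5, sin θ = -4/5: (4, 3, -1) → (-8/5, 3, 19/5)
T2 rotate right-handed about the z-axis with cos θ = 8/17, sin θ = 15/17: (-8/5, 3, 19/5) → (-17/5, 0, 19/5)
T3 scale by (-1, -1, -3): (-17/5, 0, 19/5) → (17/5, 0, -57/5)
T4 reflect across y = 0: (17/5, 0, -57/5) → (17/5, 0, -57/5)

T(p) = (17/5, 0, -57/5)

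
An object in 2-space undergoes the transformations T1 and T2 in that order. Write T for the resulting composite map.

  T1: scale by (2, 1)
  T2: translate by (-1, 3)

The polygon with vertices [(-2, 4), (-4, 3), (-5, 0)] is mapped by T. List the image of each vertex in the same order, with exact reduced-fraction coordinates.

T1 scale by (2, 1): (-2, 4) → (-4, 4); (-4, 3) → (-8, 3); (-5, 0) → (-10, 0)
T2 translate by (-1, 3): (-4, 4) → (-5, 7); (-8, 3) → (-9, 6); (-10, 0) → (-11, 3)

image vertices: (-5, 7), (-9, 6), (-11, 3)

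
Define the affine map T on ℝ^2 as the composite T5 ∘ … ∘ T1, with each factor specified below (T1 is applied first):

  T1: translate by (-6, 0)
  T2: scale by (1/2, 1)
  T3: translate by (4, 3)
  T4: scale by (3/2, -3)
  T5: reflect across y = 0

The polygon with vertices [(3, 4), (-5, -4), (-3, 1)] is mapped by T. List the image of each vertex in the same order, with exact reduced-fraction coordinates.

T1 translate by (-6, 0): (3, 4) → (-3, 4); (-5, -4) → (-11, -4); (-3, 1) → (-9, 1)
T2 scale by (1/2, 1): (-3, 4) → (-3/2, 4); (-11, -4) → (-11/2, -4); (-9, 1) → (-9/2, 1)
T3 translate by (4, 3): (-3/2, 4) → (5/2, 7); (-11/2, -4) → (-3/2, -1); (-9/2, 1) → (-1/2, 4)
T4 scale by (3/2, -3): (5/2, 7) → (15/4, -21); (-3/2, -1) → (-9/4, 3); (-1/2, 4) → (-3/4, -12)
T5 reflect across y = 0: (15/4, -21) → (15/4, 21); (-9/4, 3) → (-9/4, -3); (-3/4, -12) → (-3/4, 12)

image vertices: (15/4, 21), (-9/4, -3), (-3/4, 12)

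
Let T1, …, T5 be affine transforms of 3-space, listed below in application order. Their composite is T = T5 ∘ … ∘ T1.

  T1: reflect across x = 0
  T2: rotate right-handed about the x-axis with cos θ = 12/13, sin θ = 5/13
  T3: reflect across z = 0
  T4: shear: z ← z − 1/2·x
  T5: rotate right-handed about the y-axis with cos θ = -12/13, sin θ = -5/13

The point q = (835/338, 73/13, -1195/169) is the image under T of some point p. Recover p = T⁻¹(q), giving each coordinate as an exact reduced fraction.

p = (5, 4, -5)

T1 = [-1 0 0 0; 0 1 0 0; 0 0 1 0; 0 0 0 1]
T2·T1 = [-1 0 0 0; 0 12/13 -5/13 0; 0 5/13 12/13 0; 0 0 0 1]
T3·…·T1 = [-1 0 0 0; 0 12/13 -5/13 0; 0 -5/13 -12/13 0; 0 0 0 1]
T4·…·T1 = [-1 0 0 0; 0 12/13 -5/13 0; 1/2 -5/13 -12/13 0; 0 0 0 1]
T5·…·T1 = [19/26 25/169 60/169 0; 0 12/13 -5/13 0; -11/13 60/169 144/169 0; 0 0 0 1]
det M = 1; M⁻¹ = [12/13 0 -5/13 0; 55/169 12/13 95/338 0; 132/169 -5/13 114/169 0; 0 0 0 1]
M⁻¹ · (835/338, 73/13, -1195/169)ᵀ = (5, 4, -5)ᵀ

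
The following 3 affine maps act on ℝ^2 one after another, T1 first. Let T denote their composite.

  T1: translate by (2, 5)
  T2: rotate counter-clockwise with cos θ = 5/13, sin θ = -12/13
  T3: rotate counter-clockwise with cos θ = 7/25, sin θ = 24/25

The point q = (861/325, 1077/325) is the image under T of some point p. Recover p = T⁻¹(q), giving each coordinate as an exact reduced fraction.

p = (1, -2)

T1 = [1 0 2; 0 1 5; 0 0 1]
T2·T1 = [5/13 12/13 70/13; -12/13 5/13 1/13; 0 0 1]
T3·…·T1 = [323/325 -36/325 466/325; 36/325 323/325 1687/325; 0 0 1]
det M = 1; M⁻¹ = [323/325 36/325 -2; -36/325 323/325 -5; 0 0 1]
M⁻¹ · (861/325, 1077/325)ᵀ = (1, -2)ᵀ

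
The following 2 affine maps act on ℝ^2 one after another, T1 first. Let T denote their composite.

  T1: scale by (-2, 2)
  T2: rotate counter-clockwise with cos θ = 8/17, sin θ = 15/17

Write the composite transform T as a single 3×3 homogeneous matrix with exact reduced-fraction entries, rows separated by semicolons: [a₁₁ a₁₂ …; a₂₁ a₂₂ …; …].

T = [-16/17 -30/17 0; -30/17 16/17 0; 0 0 1]

T1 = [-2 0 0; 0 2 0; 0 0 1]
T2·T1 = [-16/17 -30/17 0; -30/17 16/17 0; 0 0 1]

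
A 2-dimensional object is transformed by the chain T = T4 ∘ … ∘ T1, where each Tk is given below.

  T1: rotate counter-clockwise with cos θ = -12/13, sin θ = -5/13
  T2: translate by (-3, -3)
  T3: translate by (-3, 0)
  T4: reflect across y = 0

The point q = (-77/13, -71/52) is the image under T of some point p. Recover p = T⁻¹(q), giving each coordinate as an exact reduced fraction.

p = (-7/4, -4)

T1 = [-12/13 5/13 0; -5/13 -12/13 0; 0 0 1]
T2·T1 = [-12/13 5/13 -3; -5/13 -12/13 -3; 0 0 1]
T3·…·T1 = [-12/13 5/13 -6; -5/13 -12/13 -3; 0 0 1]
T4·…·T1 = [-12/13 5/13 -6; 5/13 12/13 3; 0 0 1]
det M = -1; M⁻¹ = [-12/13 5/13 -87/13; 5/13 12/13 -6/13; 0 0 1]
M⁻¹ · (-77/13, -71/52)ᵀ = (-7/4, -4)ᵀ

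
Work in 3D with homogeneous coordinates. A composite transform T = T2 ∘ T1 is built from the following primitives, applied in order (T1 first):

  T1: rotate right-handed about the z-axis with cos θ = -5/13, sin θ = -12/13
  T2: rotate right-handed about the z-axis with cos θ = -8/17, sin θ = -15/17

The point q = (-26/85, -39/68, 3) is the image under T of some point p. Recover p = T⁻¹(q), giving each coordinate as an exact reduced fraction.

p = (-1/4, 3/5, 3)

T1 = [-5/13 12/13 0 0; -12/13 -5/13 0 0; 0 0 1 0; 0 0 0 1]
T2·T1 = [-140/221 -171/221 0 0; 171/221 -140/221 0 0; 0 0 1 0; 0 0 0 1]
det M = 1; M⁻¹ = [-140/221 171/221 0 0; -171/221 -140/221 0 0; 0 0 1 0; 0 0 0 1]
M⁻¹ · (-26/85, -39/68, 3)ᵀ = (-1/4, 3/5, 3)ᵀ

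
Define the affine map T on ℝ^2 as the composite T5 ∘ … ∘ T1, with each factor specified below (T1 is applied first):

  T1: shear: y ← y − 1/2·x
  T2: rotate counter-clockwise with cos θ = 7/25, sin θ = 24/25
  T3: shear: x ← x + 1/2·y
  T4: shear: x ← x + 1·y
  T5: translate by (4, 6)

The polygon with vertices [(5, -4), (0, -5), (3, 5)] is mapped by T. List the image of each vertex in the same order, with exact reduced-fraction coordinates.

T1 shear: y ← y − 1/2·x: (5, -4) → (5, -13/2); (0, -5) → (0, -5); (3, 5) → (3, 7/2)
T2 rotate counter-clockwise with cos θ = 7/25, sin θ = 24/25: (5, -13/2) → (191/25, 149/50); (0, -5) → (24/5, -7/5); (3, 7/2) → (-63/25, 193/50)
T3 shear: x ← x + 1/2·y: (191/25, 149/50) → (913/100, 149/50); (24/5, -7/5) → (41/10, -7/5); (-63/25, 193/50) → (-59/100, 193/50)
T4 shear: x ← x + 1·y: (913/100, 149/50) → (1211/100, 149/50); (41/10, -7/5) → (27/10, -7/5); (-59/100, 193/50) → (327/100, 193/50)
T5 translate by (4, 6): (1211/100, 149/50) → (1611/100, 449/50); (27/10, -7/5) → (67/10, 23/5); (327/100, 193/50) → (727/100, 493/50)

image vertices: (1611/100, 449/50), (67/10, 23/5), (727/100, 493/50)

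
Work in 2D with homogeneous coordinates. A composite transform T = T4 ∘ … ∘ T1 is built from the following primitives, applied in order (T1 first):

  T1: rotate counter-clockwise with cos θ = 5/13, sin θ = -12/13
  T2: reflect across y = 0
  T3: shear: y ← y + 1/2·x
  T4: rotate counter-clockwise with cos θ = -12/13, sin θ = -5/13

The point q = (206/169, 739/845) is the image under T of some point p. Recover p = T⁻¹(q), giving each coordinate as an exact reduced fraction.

p = (-1/5, -3/2)

T1 = [5/13 12/13 0; -12/13 5/13 0; 0 0 1]
T2·T1 = [5/13 12/13 0; 12/13 -5/13 0; 0 0 1]
T3·…·T1 = [5/13 12/13 0; 29/26 1/13 0; 0 0 1]
T4·…·T1 = [25/338 -139/169 0; -199/169 -72/169 0; 0 0 1]
det M = -1; M⁻¹ = [72/169 -139/169 0; -199/169 -25/338 0; 0 0 1]
M⁻¹ · (206/169, 739/845)ᵀ = (-1/5, -3/2)ᵀ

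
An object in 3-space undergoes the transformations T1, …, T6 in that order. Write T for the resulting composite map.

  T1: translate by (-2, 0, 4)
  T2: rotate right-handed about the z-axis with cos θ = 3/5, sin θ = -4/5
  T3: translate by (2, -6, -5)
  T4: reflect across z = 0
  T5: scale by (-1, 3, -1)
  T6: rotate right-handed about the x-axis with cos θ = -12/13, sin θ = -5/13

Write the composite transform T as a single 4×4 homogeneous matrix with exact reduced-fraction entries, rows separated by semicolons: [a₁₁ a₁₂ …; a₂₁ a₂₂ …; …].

T1 = [1 0 0 -2; 0 1 0 0; 0 0 1 4; 0 0 0 1]
T2·T1 = [3/5 4/5 0 -6/5; -4/5 3/5 0 8/5; 0 0 1 4; 0 0 0 1]
T3·…·T1 = [3/5 4/5 0 4/5; -4/5 3/5 0 -22/5; 0 0 1 -1; 0 0 0 1]
T4·…·T1 = [3/5 4/5 0 4/5; -4/5 3/5 0 -22/5; 0 0 -1 1; 0 0 0 1]
T5·…·T1 = [-3/5 -4/5 0 -4/5; -12/5 9/5 0 -66/5; 0 0 1 -1; 0 0 0 1]
T6·…·T1 = [-3/5 -4/5 0 -4/5; 144/65 -108/65 5/13 59/5; 12/13 -9/13 -12/13 6; 0 0 0 1]

T = [-3/5 -4/5 0 -4/5; 144/65 -108/65 5/13 59/5; 12/13 -9/13 -12/13 6; 0 0 0 1]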